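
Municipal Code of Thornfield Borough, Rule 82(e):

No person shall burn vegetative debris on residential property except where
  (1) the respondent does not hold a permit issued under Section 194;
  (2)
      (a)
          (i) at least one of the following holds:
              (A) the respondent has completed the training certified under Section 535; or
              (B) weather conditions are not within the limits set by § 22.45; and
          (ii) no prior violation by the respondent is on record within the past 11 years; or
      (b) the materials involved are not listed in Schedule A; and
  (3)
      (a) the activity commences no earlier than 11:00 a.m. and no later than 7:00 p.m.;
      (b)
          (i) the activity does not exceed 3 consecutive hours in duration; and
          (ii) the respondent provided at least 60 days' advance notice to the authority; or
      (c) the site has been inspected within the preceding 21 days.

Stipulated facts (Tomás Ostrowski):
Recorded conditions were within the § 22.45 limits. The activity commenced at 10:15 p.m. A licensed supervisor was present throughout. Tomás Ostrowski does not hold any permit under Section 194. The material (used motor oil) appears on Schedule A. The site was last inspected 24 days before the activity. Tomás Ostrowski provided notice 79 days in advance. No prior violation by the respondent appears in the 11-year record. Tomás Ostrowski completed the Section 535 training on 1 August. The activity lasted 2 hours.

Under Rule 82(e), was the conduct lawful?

(1) not (holds permit) — holds.
(A) training certified — holds.
(B) not (weather ok) — not met.
(i): T OR F → true.
(ii) no prior violation — met.
(a): T AND T → true.
(b) not (Schedule A material) — fails.
(2) = T OR F = true.
(a) start within hours — fails.
(i) ≤ 3 hrs duration — satisfied.
(ii) ≥60 days' notice — holds.
So (b) is satisfied (T AND T).
(c) site inspected — fails.
(3): F OR T OR F → true.
Overall: T AND T AND T → true.

Yes — lawful.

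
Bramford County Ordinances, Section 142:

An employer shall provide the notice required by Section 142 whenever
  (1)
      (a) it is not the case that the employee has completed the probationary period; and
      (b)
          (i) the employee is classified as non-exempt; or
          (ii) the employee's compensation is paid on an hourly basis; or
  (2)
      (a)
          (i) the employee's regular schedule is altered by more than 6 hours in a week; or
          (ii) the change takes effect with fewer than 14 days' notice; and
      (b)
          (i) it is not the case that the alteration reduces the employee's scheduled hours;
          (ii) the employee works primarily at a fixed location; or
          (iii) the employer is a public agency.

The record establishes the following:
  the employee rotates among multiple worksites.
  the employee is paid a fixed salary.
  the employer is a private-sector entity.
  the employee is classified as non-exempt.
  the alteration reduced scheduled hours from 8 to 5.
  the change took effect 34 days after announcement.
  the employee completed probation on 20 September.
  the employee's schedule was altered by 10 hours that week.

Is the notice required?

No — not required.

(a) not (past probation) — not met.
(i) non-exempt — met.
(ii) hourly-paid — fails.
(b): T OR F → true.
(1): F AND T → false.
(i) schedule shift > 6h — holds.
(ii) < 14 days' notice — not met.
So (a) is satisfied (T OR F).
(i) not (hours reduced) — fails.
(ii) fixed location — not satisfied.
(iii) public agency — fails.
(b): F OR F OR F → false.
(2): T AND F → false.
So Overall is not satisfied (F OR F).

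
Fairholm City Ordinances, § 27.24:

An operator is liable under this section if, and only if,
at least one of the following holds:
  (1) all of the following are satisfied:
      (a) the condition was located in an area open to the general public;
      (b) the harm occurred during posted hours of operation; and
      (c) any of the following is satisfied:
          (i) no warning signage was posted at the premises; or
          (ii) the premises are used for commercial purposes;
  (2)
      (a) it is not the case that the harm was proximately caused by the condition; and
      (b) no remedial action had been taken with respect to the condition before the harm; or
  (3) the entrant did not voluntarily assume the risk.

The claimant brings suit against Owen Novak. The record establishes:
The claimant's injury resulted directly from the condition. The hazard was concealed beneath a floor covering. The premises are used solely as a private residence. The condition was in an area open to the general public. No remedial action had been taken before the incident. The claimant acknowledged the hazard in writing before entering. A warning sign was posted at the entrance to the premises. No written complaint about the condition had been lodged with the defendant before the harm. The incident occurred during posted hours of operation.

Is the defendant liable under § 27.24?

(a) public area — met.
(b) during posted hours — satisfied.
(i) no signage posted — not met.
(ii) commercial use — not met.
(c) = F OR F = false.
(1): T AND T AND F → false.
(a) not (proximate cause) — fails.
(b) no remedial action — met.
So (2) is not satisfied (F AND T).
(3) no assumed risk — not satisfied.
So Overall is not satisfied (F OR F OR F).

No — not liable.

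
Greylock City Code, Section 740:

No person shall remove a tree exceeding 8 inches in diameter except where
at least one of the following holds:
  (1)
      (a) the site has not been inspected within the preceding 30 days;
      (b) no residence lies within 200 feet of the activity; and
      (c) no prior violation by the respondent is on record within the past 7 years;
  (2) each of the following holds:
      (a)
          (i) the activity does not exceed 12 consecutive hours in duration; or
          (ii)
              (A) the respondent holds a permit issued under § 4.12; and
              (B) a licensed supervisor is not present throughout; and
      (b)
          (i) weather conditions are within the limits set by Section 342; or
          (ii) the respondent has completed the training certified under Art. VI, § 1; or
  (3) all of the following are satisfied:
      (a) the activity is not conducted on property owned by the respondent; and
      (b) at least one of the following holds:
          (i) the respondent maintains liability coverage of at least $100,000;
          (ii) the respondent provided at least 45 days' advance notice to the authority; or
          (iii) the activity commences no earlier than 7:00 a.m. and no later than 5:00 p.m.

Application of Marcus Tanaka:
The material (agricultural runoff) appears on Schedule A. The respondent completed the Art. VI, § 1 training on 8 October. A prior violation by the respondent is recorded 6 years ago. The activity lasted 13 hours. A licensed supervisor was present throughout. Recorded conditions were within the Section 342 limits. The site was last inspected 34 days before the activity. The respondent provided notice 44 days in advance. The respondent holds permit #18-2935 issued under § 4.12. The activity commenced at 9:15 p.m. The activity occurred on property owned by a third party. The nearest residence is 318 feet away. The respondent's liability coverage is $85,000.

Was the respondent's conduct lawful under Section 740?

No — unlawful.

(a) not (site inspected) — met.
(b) no residence in 200 ft — met.
(c) no prior violation — fails.
(1): T AND T AND F → false.
(i) ≤ 12 hrs duration — not met.
(A) holds permit — holds.
(B) not (supervisor present) — not satisfied.
So (ii) is not satisfied (T AND F).
So (a) is not satisfied (F OR F).
(i) weather ok — holds.
(ii) training certified — holds.
So (b) is satisfied (T OR T).
(2): F AND T → false.
(a) not (own property) — met.
(i) coverage ≥ $100,000 — not met.
(ii) ≥45 days' notice — fails.
(iii) start within hours — fails.
So (b) is not satisfied (F OR F OR F).
So (3) is not satisfied (T AND F).
Overall: F OR F OR F → false.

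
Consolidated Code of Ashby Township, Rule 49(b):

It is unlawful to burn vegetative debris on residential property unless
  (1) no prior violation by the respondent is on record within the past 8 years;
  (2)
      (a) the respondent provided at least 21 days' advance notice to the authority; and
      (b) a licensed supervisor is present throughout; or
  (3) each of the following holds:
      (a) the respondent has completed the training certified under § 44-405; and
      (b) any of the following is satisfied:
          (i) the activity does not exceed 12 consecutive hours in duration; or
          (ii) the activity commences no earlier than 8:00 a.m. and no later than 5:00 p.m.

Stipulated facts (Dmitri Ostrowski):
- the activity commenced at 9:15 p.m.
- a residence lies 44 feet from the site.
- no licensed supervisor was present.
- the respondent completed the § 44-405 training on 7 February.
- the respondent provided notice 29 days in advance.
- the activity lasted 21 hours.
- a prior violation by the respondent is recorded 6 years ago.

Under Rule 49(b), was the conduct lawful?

(1) no prior violation — not satisfied.
(a) ≥21 days' notice — holds.
(b) supervisor present — fails.
(2) = T AND F = false.
(a) training certified — satisfied.
(i) ≤ 12 hrs duration — not satisfied.
(ii) start within hours — not met.
(b): F OR F → false.
So (3) is not satisfied (T AND F).
So Overall is not satisfied (F OR F OR F).

No — unlawful.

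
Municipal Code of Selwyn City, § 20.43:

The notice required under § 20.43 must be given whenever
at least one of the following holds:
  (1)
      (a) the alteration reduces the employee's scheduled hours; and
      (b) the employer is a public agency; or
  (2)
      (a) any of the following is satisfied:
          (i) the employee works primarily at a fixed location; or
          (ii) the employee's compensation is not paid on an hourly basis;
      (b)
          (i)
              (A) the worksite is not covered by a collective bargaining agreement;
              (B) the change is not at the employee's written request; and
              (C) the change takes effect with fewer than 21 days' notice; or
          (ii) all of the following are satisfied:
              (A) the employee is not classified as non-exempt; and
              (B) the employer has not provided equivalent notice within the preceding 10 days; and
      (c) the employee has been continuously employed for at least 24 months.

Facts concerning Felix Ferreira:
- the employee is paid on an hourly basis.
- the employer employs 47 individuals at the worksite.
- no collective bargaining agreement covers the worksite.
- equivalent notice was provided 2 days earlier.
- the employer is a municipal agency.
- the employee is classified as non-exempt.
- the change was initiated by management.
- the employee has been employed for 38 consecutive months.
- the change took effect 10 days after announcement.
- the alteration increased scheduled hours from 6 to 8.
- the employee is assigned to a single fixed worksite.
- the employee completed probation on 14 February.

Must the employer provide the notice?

(a) hours reduced — not met.
(b) public agency — satisfied.
(1) = F AND T = false.
(i) fixed location — satisfied.
(ii) not (hourly-paid) — not satisfied.
So (a) is satisfied (T OR F).
(A) no CBA — met.
(B) not employee-requested — met.
(C) < 21 days' notice — holds.
(i) = T AND T AND T = true.
(A) not (non-exempt) — not met.
(B) no recent notice — fails.
(ii): F AND F → false.
(b) = T OR F = true.
(c) tenure ≥ 24 mo. — holds.
So (2) is satisfied (T AND T AND T).
So Overall is satisfied (F OR T).

Yes — required.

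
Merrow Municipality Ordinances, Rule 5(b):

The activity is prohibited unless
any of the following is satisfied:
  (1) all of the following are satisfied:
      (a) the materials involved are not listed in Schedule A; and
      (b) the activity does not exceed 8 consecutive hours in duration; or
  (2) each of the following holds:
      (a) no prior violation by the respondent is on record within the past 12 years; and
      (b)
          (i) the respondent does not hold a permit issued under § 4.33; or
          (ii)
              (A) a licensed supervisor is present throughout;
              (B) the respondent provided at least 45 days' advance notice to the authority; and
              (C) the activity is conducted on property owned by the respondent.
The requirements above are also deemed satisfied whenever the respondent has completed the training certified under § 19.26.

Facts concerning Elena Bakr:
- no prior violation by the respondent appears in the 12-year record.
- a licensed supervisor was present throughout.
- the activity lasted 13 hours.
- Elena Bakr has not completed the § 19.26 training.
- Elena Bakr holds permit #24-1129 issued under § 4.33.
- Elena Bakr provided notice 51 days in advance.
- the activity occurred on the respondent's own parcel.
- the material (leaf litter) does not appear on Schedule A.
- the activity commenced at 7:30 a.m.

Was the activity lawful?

(a) not (Schedule A material) — holds.
(b) ≤ 8 hrs duration — not met.
(1): T AND F → false.
(a) no prior violation — satisfied.
(i) not (holds permit) — not satisfied.
(A) supervisor present — satisfied.
(B) ≥45 days' notice — met.
(C) own property — met.
So (ii) is satisfied (T AND T AND T).
So (b) is satisfied (F OR T).
(2) = T AND T = true.
Overall = F OR T = true.
Exception (training certified) — not satisfied.
Result: main true OR exception false → true.

Yes — lawful.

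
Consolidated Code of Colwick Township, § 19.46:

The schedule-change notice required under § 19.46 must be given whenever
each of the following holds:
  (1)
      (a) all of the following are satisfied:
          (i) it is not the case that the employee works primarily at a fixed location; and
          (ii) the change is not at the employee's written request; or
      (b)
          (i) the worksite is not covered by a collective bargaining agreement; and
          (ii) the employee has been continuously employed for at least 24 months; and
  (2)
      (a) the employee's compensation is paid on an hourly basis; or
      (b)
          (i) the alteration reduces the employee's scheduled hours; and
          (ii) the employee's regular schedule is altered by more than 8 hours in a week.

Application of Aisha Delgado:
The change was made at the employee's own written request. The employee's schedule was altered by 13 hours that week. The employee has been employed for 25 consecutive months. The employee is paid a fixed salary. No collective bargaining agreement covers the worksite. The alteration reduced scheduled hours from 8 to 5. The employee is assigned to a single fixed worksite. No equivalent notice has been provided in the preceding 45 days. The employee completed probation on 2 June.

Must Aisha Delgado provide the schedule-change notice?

Yes — required.

(i) not (fixed location) — fails.
(ii) not employee-requested — not met.
(a) = F AND F = false.
(i) no CBA — met.
(ii) tenure ≥ 24 mo. — met.
(b): T AND T → true.
(1): F OR T → true.
(a) hourly-paid — not satisfied.
(i) hours reduced — holds.
(ii) schedule shift > 8h — met.
(b): T AND T → true.
(2) = F OR T = true.
So Overall is satisfied (T AND T).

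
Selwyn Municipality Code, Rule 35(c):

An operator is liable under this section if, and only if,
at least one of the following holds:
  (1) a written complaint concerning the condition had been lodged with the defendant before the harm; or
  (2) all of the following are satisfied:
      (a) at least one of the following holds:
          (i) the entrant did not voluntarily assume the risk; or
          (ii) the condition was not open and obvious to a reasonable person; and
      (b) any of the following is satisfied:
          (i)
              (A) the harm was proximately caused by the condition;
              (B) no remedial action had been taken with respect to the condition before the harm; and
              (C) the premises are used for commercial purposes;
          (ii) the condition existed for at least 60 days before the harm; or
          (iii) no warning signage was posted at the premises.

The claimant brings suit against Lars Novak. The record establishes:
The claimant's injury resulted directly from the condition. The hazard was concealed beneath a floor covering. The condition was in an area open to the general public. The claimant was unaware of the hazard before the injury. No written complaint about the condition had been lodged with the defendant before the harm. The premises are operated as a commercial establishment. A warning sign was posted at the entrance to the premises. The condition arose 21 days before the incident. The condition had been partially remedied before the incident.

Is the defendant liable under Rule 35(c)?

(1) complaint lodged — fails.
(i) no assumed risk — met.
(ii) not open/obvious — satisfied.
(a) = T OR T = true.
(A) proximate cause — holds.
(B) no remedial action — fails.
(C) commercial use — met.
(i) = T AND F AND T = false.
(ii) condition ≥60 days old — not satisfied.
(iii) no signage posted — not met.
(b) = F OR F OR F = false.
(2) = T AND F = false.
Overall = F OR F = false.

No — not liable.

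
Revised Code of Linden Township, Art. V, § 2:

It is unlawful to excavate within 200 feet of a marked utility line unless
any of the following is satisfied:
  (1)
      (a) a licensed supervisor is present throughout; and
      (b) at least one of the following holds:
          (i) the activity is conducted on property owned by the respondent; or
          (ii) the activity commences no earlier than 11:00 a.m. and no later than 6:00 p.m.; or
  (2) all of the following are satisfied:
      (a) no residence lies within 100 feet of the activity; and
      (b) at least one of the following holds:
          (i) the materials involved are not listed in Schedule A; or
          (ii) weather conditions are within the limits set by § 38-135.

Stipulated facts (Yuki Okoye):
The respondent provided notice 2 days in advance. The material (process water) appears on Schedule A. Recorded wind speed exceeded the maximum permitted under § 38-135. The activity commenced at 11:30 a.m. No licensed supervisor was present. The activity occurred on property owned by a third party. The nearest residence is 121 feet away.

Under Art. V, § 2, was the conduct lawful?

No — unlawful.

(a) supervisor present — fails.
(i) own property — not met.
(ii) start within hours — met.
(b) = F OR T = true.
So (1) is not satisfied (F AND T).
(a) no residence in 100 ft — met.
(i) not (Schedule A material) — not satisfied.
(ii) weather ok — not satisfied.
So (b) is not satisfied (F OR F).
(2): T AND F → false.
Overall = F OR F = false.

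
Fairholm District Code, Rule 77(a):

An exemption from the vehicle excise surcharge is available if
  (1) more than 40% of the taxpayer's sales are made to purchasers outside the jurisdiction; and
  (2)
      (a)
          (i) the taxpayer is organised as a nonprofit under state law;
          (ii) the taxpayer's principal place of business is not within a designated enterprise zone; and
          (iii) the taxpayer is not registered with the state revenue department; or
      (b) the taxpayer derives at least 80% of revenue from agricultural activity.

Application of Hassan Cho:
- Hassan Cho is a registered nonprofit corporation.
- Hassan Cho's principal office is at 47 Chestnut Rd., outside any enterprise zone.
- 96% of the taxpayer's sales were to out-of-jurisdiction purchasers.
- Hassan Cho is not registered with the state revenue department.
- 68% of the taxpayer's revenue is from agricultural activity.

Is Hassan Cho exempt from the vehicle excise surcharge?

Yes — exempt.

(1) >40% out-of-jur. sales — holds.
(i) nonprofit — holds.
(ii) not (in enterprise zone) — met.
(iii) not (state-registered) — met.
So (a) is satisfied (T AND T AND T).
(b) ≥80% agricultural — fails.
(2): T OR F → true.
Overall: T AND T → true.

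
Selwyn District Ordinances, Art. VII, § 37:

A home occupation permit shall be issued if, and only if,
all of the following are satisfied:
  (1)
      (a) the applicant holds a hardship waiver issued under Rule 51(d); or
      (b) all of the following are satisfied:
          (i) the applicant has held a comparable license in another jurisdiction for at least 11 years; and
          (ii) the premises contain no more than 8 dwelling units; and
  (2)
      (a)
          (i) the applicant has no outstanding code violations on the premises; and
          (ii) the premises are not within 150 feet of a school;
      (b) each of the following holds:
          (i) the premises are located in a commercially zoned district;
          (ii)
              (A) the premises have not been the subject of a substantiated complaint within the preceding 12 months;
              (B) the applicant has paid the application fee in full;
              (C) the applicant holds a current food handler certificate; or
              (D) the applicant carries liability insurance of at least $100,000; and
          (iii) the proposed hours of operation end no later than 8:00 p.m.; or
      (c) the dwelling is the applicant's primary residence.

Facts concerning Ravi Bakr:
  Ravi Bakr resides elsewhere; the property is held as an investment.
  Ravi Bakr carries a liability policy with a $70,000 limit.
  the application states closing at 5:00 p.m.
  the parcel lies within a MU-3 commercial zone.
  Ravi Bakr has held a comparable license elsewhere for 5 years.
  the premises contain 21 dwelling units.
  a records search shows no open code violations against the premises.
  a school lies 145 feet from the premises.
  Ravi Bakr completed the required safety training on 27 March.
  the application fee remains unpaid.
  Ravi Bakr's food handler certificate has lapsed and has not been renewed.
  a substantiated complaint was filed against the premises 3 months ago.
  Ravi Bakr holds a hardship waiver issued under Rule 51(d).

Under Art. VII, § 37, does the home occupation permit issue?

No — denied.

(a) hardship waiver — satisfied.
(i) prior license ≥ 11 yr — not satisfied.
(ii) ≤ 8 units — not met.
So (b) is not satisfied (F AND F).
So (1) is satisfied (T OR F).
(i) no code violations — satisfied.
(ii) ≥150 ft from school — fails.
(a): T AND F → false.
(i) commercially zoned — holds.
(A) no complaint in 12 mo. — not satisfied.
(B) fee paid — fails.
(C) food handler cert. — not satisfied.
(D) insurance ≥ $100,000 — not satisfied.
(ii): F OR F OR F OR F → false.
(iii) closes by 8 p.m. — holds.
(b): T AND F AND T → false.
(c) primary residence — not met.
(2) = F OR F OR F = false.
So Overall is not satisfied (T AND F).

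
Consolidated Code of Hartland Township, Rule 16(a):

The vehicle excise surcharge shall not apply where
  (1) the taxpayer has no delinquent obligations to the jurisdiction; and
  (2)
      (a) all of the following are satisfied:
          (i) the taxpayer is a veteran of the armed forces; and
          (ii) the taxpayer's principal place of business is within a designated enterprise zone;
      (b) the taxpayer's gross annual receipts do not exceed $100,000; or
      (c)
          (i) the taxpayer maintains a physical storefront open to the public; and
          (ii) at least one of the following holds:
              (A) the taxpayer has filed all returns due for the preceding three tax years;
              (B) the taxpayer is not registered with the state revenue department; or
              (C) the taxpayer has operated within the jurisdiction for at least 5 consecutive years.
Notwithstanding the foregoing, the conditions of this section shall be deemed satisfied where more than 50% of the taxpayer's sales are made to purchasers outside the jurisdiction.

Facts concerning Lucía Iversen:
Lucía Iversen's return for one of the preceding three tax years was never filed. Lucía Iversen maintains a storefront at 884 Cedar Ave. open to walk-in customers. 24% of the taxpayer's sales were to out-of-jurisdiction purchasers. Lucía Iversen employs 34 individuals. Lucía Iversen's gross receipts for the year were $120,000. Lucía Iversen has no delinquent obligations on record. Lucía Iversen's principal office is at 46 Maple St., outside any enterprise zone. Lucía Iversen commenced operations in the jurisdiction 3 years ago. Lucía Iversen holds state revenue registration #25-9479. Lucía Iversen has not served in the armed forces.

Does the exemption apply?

No — not exempt.

(1) no delinquency — holds.
(i) veteran — fails.
(ii) in enterprise zone — fails.
So (a) is not satisfied (F AND F).
(b) receipts ≤ $100,000 — not met.
(i) has storefront — satisfied.
(A) returns current — not satisfied.
(B) not (state-registered) — not satisfied.
(C) ≥ 5 yrs in jurisdiction — not satisfied.
(ii) = F OR F OR F = false.
(c) = T AND F = false.
(2): F OR F OR F → false.
So Overall is not satisfied (T AND F).
Exception (>50% out-of-jur. sales) — not satisfied.
Result: main false OR exception false → false.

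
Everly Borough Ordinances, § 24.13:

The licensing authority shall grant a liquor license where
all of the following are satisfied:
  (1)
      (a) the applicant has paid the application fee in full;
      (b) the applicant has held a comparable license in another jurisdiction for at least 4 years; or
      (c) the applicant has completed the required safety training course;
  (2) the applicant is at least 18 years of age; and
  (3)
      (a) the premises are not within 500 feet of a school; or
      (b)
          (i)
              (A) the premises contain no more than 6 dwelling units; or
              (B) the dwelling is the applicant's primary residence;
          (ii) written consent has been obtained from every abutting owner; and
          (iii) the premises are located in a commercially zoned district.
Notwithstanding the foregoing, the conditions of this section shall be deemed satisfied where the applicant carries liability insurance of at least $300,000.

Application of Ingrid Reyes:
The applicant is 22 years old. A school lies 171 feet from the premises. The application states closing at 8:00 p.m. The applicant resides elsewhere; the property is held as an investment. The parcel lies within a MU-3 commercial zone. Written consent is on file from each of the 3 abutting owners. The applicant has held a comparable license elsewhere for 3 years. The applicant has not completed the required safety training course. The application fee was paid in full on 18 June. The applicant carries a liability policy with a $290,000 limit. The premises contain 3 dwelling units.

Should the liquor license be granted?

(a) fee paid — holds.
(b) prior license ≥ 4 yr — not met.
(c) safety training — not satisfied.
(1): T OR F OR F → true.
(2) age ≥ 18 — met.
(a) ≥500 ft from school — not satisfied.
(A) ≤ 6 units — holds.
(B) primary residence — fails.
(i) = T OR F = true.
(ii) all abutters consent — satisfied.
(iii) commercially zoned — holds.
(b) = T AND T AND T = true.
(3) = F OR T = true.
Overall = T AND T AND T = true.
Exception (insurance ≥ $300,000) — not satisfied.
Result: main true OR exception false → true.

Yes — granted.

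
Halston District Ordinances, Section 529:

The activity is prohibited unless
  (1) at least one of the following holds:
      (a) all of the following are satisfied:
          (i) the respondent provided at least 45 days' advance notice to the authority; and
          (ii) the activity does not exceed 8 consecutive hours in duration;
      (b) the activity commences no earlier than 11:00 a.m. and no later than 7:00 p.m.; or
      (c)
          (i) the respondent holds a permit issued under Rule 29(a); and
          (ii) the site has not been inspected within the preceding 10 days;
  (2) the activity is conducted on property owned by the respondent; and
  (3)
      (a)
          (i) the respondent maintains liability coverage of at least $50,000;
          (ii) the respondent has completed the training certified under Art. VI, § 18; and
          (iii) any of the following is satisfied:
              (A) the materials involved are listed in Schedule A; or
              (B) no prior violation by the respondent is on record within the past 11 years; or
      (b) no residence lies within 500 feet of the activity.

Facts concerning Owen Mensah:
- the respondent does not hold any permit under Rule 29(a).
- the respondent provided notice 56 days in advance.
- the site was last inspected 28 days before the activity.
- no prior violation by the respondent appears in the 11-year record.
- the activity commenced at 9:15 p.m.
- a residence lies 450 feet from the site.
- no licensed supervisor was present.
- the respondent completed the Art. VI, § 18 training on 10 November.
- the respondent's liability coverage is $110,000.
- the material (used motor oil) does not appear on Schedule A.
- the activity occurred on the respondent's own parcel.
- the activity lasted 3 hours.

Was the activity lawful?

(i) ≥45 days' notice — met.
(ii) ≤ 8 hrs duration — holds.
(a) = T AND T = true.
(b) start within hours — fails.
(i) holds permit — not satisfied.
(ii) not (site inspected) — met.
So (c) is not satisfied (F AND T).
So (1) is satisfied (T OR F OR F).
(2) own property — satisfied.
(i) coverage ≥ $50,000 — met.
(ii) training certified — met.
(A) Schedule A material — not satisfied.
(B) no prior violation — met.
So (iii) is satisfied (F OR T).
(a): T AND T AND T → true.
(b) no residence in 500 ft — not satisfied.
(3) = T OR F = true.
So Overall is satisfied (T AND T AND T).

Yes — lawful.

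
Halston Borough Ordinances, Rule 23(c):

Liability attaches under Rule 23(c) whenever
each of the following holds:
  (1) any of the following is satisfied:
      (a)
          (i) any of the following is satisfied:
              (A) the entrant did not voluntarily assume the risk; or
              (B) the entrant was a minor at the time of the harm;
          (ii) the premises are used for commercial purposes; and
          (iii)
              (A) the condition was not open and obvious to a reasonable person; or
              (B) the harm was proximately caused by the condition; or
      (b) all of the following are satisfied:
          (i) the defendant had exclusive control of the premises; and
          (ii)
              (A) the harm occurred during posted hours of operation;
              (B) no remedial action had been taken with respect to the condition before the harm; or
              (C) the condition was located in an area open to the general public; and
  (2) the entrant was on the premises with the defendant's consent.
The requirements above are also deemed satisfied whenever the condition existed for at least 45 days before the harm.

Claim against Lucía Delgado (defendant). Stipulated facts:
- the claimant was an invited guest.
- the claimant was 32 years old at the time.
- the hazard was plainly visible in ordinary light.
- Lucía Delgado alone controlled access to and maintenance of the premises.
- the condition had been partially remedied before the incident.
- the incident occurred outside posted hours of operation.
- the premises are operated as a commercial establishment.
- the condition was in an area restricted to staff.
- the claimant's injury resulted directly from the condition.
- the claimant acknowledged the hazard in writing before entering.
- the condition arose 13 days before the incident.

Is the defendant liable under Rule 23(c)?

No — not liable.

(A) no assumed risk — not satisfied.
(B) entrant a minor — not met.
So (i) is not satisfied (F OR F).
(ii) commercial use — holds.
(A) not open/obvious — not satisfied.
(B) proximate cause — holds.
(iii): F OR T → true.
(a) = F AND T AND T = false.
(i) exclusive control — satisfied.
(A) during posted hours — fails.
(B) no remedial action — not met.
(C) public area — not met.
(ii) = F OR F OR F = false.
(b): T AND F → false.
So (1) is not satisfied (F OR F).
(2) consent to enter — satisfied.
Overall = F AND T = false.
Exception (condition ≥45 days old) — not satisfied.
Result: main false OR exception false → false.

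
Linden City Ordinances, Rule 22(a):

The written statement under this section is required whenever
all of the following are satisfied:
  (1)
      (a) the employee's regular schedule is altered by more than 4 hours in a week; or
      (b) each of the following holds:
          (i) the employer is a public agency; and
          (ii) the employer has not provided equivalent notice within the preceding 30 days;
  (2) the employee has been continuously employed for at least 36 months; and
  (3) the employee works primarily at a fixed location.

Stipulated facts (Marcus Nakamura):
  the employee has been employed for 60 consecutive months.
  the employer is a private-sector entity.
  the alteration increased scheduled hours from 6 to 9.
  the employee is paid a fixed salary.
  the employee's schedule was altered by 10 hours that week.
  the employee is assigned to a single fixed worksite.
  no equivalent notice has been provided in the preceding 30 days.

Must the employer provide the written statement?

(a) schedule shift > 4h — satisfied.
(i) public agency — not met.
(ii) no recent notice — met.
(b) = F AND T = false.
(1) = T OR F = true.
(2) tenure ≥ 36 mo. — satisfied.
(3) fixed location — met.
Overall: T AND T AND T → true.

Yes — required.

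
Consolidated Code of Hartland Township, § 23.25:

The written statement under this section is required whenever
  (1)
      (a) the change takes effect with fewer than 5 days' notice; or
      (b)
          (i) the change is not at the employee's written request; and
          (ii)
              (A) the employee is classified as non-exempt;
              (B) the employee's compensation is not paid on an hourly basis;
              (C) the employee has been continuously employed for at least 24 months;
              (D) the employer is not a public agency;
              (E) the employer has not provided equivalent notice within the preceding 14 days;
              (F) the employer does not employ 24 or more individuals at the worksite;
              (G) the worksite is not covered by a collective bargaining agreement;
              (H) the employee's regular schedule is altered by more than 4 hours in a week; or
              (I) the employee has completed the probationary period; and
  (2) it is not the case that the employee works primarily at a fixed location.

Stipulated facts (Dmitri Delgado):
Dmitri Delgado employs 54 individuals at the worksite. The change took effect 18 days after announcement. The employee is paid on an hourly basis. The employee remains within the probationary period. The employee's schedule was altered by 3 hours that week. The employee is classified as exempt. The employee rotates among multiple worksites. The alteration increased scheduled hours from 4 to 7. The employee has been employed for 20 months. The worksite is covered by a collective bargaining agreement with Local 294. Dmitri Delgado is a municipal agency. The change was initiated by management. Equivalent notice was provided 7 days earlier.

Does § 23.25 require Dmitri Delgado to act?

(a) < 5 days' notice — fails.
(i) not employee-requested — satisfied.
(A) non-exempt — not satisfied.
(B) not (hourly-paid) — not met.
(C) tenure ≥ 24 mo. — not met.
(D) not (public agency) — fails.
(E) no recent notice — not satisfied.
(F) not (≥ 24 at site) — not met.
(G) no CBA — fails.
(H) schedule shift > 4h — fails.
(I) past probation — not met.
So (ii) is not satisfied (F OR F OR F OR F OR F OR F OR F OR F OR F).
(b): T AND F → false.
(1) = F OR F = false.
(2) not (fixed location) — satisfied.
Overall = F AND T = false.

No — not required.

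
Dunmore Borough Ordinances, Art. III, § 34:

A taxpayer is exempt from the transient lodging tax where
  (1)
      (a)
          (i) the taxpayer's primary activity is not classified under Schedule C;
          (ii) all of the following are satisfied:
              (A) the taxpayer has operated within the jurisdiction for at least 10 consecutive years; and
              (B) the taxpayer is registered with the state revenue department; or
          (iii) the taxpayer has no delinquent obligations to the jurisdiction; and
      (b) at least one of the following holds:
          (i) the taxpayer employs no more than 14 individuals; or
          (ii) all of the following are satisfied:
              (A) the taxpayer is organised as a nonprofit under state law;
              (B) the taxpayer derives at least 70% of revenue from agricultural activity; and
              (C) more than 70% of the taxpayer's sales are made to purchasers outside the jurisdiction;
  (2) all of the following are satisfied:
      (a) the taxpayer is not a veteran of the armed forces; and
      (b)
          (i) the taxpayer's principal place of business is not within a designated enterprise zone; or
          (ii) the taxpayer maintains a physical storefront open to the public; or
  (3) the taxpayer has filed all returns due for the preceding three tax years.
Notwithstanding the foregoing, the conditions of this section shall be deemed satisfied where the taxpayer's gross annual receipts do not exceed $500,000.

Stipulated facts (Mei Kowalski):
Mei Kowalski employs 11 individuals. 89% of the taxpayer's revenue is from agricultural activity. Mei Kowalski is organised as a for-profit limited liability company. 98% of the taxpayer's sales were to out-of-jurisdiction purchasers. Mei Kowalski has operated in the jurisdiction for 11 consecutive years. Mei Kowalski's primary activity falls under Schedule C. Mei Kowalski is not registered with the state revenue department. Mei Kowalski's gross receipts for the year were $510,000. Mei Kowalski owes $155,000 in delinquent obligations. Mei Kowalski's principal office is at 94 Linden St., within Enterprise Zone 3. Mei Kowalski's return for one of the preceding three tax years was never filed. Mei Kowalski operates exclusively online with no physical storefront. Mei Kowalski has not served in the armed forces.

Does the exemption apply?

(i) not (Schedule C activity) — fails.
(A) ≥ 10 yrs in jurisdiction — met.
(B) state-registered — not met.
(ii) = T AND F = false.
(iii) no delinquency — not satisfied.
(a): F OR F OR F → false.
(i) ≤ 14 employees — satisfied.
(A) nonprofit — not met.
(B) ≥70% agricultural — holds.
(C) >70% out-of-jur. sales — satisfied.
(ii) = F AND T AND T = false.
So (b) is satisfied (T OR F).
(1) = F AND T = false.
(a) not (veteran) — met.
(i) not (in enterprise zone) — fails.
(ii) has storefront — not satisfied.
(b) = F OR F = false.
(2): T AND F → false.
(3) returns current — not met.
So Overall is not satisfied (F OR F OR F).
Exception (receipts ≤ $500,000) — not satisfied.
Result: main false OR exception false → false.

No — not exempt.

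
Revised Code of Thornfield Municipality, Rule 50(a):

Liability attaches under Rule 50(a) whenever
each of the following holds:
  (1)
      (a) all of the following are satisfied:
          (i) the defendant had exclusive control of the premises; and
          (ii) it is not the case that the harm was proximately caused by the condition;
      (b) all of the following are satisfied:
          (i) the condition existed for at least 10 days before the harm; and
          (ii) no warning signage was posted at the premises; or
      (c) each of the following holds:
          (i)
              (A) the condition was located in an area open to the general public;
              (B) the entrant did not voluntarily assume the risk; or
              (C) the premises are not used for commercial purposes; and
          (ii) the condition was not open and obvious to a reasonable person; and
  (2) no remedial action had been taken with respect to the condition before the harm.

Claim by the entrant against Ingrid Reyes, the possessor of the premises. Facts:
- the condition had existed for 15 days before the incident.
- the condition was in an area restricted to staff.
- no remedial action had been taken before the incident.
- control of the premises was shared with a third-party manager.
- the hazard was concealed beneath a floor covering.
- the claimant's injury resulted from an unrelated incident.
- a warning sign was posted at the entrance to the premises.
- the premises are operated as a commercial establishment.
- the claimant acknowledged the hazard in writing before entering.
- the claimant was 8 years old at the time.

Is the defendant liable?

(i) exclusive control — fails.
(ii) not (proximate cause) — holds.
So (a) is not satisfied (F AND T).
(i) condition ≥10 days old — met.
(ii) no signage posted — not satisfied.
So (b) is not satisfied (T AND F).
(A) public area — not met.
(B) no assumed risk — fails.
(C) not (commercial use) — fails.
(i): F OR F OR F → false.
(ii) not open/obvious — holds.
(c): F AND T → false.
(1) = F OR F OR F = false.
(2) no remedial action — satisfied.
So Overall is not satisfied (F AND T).

No — not liable.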